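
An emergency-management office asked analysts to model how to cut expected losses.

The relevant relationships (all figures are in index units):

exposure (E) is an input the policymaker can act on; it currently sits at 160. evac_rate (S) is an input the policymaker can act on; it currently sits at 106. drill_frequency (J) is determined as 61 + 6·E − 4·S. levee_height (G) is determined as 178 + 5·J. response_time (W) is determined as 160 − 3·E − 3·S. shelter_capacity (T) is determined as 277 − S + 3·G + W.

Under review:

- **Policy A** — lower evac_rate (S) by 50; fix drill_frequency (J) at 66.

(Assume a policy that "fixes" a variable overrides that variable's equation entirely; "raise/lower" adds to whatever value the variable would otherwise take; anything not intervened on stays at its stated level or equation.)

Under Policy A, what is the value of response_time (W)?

-488

Policy A (S − 50, J := 66):
  E = 160
  S = 106 − 50 = 56
  W = 160 − 3·160 − 3·56 = -488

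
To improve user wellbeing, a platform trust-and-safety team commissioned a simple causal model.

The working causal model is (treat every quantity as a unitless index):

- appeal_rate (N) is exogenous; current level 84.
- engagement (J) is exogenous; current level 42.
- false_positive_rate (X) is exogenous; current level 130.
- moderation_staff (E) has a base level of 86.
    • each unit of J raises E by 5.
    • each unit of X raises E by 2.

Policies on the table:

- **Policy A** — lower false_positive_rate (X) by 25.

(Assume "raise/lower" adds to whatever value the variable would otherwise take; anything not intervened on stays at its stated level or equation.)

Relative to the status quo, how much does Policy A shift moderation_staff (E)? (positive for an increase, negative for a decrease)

-50

Baseline:
  J = 42
  X = 130
  E = 86 + 5·42 + 2·130 = 556
Policy A (X − 25):
  J = 42
  X = 130 − 25 = 105
  E = 86 + 5·42 + 2·105 = 506
Change in E: 506 − 556 = -50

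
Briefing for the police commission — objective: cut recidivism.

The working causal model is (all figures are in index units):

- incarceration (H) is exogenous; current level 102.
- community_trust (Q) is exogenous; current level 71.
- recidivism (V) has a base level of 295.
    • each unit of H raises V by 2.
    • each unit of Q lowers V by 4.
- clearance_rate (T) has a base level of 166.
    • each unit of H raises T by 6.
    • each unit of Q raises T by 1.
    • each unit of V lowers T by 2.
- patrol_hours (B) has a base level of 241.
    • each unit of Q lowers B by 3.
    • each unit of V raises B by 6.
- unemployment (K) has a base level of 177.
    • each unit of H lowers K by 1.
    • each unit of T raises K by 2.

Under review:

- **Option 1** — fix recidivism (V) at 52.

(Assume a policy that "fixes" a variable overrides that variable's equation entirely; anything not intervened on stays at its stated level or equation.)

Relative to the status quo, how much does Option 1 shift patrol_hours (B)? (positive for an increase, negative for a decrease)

Baseline:
  H = 102
  Q = 71
  V = 295 + 2·102 − 4·71 = 215
  B = 241 − 3·71 + 6·215 = 1318
Option 1 (V := 52):
  H = 102
  Q = 71
  V = 52
  B = 241 − 3·71 + 6·52 = 340
Change in B: 340 − 1318 = -978

-978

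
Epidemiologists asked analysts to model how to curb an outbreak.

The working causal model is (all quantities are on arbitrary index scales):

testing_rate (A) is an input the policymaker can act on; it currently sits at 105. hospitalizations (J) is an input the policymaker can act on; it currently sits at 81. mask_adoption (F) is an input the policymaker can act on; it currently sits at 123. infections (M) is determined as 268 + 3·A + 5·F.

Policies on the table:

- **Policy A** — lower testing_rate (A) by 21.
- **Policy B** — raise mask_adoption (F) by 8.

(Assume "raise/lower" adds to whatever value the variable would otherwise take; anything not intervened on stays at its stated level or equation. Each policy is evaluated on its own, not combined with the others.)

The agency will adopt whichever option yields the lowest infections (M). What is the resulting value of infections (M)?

1135

Policy A (A − 21):
  A = 105 − 21 = 84
  F = 123
  M = 268 + 3·84 + 5·123 = 1135
Policy B (F + 8):
  A = 105
  F = 123 + 8 = 131
  M = 268 + 3·105 + 5·131 = 1238
Comparing — Policy A: M=1135, Policy B: M=1238. Lowest is 1135 (Policy A).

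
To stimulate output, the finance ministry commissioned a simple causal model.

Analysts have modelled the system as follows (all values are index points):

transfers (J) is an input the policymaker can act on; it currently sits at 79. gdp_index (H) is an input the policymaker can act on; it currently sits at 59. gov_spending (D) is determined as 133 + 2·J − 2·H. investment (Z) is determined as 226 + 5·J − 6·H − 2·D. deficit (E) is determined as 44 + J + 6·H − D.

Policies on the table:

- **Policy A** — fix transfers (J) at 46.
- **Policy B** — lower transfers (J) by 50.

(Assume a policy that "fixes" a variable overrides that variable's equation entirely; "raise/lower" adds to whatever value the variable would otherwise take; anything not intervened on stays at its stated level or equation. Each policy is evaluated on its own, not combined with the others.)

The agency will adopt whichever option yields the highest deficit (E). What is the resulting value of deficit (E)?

Policy A (J := 46):
  J = 46
  H = 59
  D = 133 + 2·46 − 2·59 = 107
  E = 44 + 46 + 6·59 − 107 = 337
Policy B (J − 50):
  J = 79 − 50 = 29
  H = 59
  D = 133 + 2·29 − 2·59 = 73
  E = 44 + 29 + 6·59 − 73 = 354
Comparing — Policy A: E=337, Policy B: E=354. Highest is 354 (Policy B).

354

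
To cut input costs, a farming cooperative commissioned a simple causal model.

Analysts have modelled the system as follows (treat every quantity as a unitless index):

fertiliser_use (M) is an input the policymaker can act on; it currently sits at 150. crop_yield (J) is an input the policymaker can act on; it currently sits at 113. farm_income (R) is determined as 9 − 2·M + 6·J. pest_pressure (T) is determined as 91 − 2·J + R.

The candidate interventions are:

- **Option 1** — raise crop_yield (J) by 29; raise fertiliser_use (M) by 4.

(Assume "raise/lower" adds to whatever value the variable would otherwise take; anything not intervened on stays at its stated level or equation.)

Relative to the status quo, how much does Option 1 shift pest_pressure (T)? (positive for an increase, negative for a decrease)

Baseline:
  M = 150
  J = 113
  R = 9 − 2·150 + 6·113 = 387
  T = 91 − 2·113 + 387 = 252
Option 1 (J + 29, M + 4):
  M = 150 + 4 = 154
  J = 113 + 29 = 142
  R = 9 − 2·154 + 6·142 = 553
  T = 91 − 2·142 + 553 = 360
Change in T: 360 − 252 = 108

108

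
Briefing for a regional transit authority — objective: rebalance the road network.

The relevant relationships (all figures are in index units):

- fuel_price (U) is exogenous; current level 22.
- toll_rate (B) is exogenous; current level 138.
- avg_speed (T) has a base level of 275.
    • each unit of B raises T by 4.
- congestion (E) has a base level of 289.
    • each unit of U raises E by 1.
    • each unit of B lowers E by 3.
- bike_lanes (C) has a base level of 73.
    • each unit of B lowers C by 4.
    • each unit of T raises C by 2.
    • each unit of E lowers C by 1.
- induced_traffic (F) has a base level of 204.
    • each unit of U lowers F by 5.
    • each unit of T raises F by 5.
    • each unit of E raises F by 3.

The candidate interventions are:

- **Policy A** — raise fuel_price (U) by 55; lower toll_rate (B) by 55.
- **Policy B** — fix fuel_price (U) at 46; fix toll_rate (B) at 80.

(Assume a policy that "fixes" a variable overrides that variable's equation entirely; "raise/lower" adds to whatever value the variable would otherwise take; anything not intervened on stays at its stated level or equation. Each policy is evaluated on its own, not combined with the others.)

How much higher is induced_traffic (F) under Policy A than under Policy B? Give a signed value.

-29

Policy A (U + 55, B − 55):
  U = 22 + 55 = 77
  B = 138 − 55 = 83
  T = 275 + 4·83 = 607
  E = 289 + 77 − 3·83 = 117
  F = 204 − 5·77 + 5·607 + 3·117 = 3205
Policy B (U := 46, B := 80):
  U = 46
  B = 80
  T = 275 + 4·80 = 595
  E = 289 + 46 − 3·80 = 95
  F = 204 − 5·46 + 5·595 + 3·95 = 3234
F: 3205 − 3234 = -29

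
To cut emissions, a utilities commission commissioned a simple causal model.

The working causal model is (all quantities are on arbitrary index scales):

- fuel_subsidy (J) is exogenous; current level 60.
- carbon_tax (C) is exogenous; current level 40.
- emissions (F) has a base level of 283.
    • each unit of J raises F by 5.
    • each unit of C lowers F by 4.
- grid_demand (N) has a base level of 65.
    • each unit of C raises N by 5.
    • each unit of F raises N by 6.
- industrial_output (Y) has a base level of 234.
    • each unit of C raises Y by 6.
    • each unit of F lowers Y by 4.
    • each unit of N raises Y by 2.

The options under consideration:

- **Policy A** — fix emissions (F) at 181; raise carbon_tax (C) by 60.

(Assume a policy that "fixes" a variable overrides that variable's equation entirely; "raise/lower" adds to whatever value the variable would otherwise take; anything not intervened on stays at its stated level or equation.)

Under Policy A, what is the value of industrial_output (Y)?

Policy A (F := 181, C + 60):
  J = 60
  C = 40 + 60 = 100
  F = 181
  N = 65 + 5·100 + 6·181 = 1651
  Y = 234 + 6·100 − 4·181 + 2·1651 = 3412

3412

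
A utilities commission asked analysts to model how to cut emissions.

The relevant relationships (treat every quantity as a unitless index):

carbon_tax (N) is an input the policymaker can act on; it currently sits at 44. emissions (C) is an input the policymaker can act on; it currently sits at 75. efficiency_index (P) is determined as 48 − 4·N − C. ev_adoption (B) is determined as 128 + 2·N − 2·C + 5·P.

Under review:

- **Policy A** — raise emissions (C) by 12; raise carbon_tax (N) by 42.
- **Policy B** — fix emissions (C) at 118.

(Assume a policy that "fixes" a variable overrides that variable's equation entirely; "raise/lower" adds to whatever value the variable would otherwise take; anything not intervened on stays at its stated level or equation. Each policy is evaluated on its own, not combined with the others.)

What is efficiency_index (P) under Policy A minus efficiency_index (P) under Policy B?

Policy A (C + 12, N + 42):
  N = 44 + 42 = 86
  C = 75 + 12 = 87
  P = 48 − 4·86 − 87 = -383
Policy B (C := 118):
  N = 44
  C = 118
  P = 48 − 4·44 − 118 = -246
P: -383 − (-246) = -137

-137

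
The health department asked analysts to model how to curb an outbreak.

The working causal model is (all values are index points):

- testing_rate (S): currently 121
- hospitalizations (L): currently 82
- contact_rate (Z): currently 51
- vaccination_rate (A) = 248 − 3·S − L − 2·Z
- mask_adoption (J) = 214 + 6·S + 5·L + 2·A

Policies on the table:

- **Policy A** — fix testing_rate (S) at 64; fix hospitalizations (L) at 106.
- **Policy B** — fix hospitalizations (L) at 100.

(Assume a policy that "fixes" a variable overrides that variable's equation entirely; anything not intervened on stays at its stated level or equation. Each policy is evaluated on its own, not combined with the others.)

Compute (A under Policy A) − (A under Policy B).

Policy A (S := 64, L := 106):
  S = 64
  L = 106
  Z = 51
  A = 248 − 3·64 − 106 − 2·51 = -152
Policy B (L := 100):
  S = 121
  L = 100
  Z = 51
  A = 248 − 3·121 − 100 − 2·51 = -317
A: -152 − (-317) = 165

165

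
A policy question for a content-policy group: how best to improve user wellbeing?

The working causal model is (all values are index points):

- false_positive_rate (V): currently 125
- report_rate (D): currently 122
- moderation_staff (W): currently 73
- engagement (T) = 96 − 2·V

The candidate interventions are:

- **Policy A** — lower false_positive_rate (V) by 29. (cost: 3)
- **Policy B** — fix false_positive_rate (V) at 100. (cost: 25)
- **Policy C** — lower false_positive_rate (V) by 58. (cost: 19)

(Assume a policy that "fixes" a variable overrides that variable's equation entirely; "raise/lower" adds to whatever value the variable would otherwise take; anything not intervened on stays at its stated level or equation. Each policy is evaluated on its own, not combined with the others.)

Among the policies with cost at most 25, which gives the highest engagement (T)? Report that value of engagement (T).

Policy A (V − 29):
  V = 125 − 29 = 96
  T = 96 − 2·96 = -96
Policy B (V := 100):
  V = 100
  T = 96 − 2·100 = -104
Policy C (V − 58):
  V = 125 − 58 = 67
  T = 96 − 2·67 = -38
Comparing — Policy A: T=-96, Policy B: T=-104, Policy C: T=-38. Highest is -38 (Policy C).

-38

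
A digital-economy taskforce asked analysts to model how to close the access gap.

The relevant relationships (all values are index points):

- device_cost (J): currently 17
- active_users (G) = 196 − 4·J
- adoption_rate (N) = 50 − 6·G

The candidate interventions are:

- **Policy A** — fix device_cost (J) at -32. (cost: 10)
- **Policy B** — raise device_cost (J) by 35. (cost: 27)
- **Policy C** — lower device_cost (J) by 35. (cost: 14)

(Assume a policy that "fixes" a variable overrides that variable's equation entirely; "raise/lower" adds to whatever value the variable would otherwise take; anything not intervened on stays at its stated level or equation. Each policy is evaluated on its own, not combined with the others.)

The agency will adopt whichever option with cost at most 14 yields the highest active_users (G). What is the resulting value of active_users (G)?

324

Policy A (J := -32):
  J = -32
  G = 196 − 4·(-32) = 324
Policy C (J − 35):
  J = 17 − 35 = -18
  G = 196 − 4·(-18) = 268
Comparing — Policy A: G=324, Policy C: G=268. Highest is 324 (Policy A).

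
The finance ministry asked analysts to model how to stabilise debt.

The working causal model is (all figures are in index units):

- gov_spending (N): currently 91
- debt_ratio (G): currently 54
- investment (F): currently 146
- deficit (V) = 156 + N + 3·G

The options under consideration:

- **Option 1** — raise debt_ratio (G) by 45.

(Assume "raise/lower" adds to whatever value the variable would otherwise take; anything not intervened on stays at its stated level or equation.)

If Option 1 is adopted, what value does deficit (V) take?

Option 1 (G + 45):
  N = 91
  G = 54 + 45 = 99
  V = 156 + 91 + 3·99 = 544

544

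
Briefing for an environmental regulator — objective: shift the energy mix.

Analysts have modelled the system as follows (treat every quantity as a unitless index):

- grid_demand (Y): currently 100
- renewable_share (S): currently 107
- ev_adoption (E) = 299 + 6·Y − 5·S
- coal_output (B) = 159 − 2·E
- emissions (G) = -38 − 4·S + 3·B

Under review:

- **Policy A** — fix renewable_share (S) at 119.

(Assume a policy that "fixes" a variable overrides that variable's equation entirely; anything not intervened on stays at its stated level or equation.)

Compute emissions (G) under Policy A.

-1861

Policy A (S := 119):
  Y = 100
  S = 119
  E = 299 + 6·100 − 5·119 = 304
  B = 159 − 2·304 = -449
  G = -38 − 4·119 + 3·(-449) = -1861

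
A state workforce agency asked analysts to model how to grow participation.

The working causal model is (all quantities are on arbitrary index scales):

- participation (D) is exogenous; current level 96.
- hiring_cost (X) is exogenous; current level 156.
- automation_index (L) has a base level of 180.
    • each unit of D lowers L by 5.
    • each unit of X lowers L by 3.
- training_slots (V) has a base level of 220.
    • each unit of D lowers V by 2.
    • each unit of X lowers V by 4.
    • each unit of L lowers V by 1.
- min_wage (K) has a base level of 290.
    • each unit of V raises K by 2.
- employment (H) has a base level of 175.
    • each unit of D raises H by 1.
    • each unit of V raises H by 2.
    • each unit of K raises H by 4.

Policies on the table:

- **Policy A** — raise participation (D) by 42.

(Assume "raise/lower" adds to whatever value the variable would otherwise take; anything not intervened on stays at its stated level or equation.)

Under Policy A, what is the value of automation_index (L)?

-978

Policy A (D + 42):
  D = 96 + 42 = 138
  X = 156
  L = 180 − 5·138 − 3·156 = -978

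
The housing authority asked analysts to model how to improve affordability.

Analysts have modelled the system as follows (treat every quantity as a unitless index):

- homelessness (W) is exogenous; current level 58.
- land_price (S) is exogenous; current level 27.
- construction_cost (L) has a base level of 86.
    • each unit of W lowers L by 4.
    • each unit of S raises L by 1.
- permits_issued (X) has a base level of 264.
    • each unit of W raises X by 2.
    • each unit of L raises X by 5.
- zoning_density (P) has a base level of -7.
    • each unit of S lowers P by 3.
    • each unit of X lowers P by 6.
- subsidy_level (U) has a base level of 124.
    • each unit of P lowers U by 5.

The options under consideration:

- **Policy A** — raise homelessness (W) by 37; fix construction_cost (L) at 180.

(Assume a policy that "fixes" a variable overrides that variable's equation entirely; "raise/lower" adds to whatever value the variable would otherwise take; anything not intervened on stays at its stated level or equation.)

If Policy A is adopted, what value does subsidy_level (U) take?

Policy A (W + 37, L := 180):
  W = 58 + 37 = 95
  S = 27
  L = 180
  X = 264 + 2·95 + 5·180 = 1354
  P = -7 − 3·27 − 6·1354 = -8212
  U = 124 − 5·(-8212) = 41184

41184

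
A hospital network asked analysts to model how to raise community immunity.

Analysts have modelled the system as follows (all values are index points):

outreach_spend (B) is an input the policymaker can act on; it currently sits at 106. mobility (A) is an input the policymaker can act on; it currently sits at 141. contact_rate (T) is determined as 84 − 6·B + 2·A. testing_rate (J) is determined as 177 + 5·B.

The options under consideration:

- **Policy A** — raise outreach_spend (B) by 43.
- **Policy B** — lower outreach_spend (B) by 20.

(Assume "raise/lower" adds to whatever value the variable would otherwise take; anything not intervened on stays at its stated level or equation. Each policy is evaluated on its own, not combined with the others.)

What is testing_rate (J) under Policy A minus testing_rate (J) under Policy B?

315

Policy A (B + 43):
  B = 106 + 43 = 149
  J = 177 + 5·149 = 922
Policy B (B − 20):
  B = 106 − 20 = 86
  J = 177 + 5·86 = 607
J: 922 − 607 = 315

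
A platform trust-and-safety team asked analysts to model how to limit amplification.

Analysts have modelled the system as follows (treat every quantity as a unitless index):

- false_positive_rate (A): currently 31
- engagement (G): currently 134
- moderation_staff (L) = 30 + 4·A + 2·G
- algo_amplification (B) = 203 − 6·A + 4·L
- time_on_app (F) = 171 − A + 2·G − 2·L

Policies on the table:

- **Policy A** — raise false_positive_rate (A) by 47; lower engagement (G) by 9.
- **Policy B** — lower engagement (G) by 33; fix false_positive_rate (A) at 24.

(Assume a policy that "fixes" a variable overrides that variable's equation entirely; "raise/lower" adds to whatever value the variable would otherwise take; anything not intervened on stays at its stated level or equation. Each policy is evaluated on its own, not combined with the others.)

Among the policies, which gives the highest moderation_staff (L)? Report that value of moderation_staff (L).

592

Policy A (A + 47, G − 9):
  A = 31 + 47 = 78
  G = 134 − 9 = 125
  L = 30 + 4·78 + 2·125 = 592
Policy B (G − 33, A := 24):
  A = 24
  G = 134 − 33 = 101
  L = 30 + 4·24 + 2·101 = 328
Comparing — Policy A: L=592, Policy B: L=328. Highest is 592 (Policy A).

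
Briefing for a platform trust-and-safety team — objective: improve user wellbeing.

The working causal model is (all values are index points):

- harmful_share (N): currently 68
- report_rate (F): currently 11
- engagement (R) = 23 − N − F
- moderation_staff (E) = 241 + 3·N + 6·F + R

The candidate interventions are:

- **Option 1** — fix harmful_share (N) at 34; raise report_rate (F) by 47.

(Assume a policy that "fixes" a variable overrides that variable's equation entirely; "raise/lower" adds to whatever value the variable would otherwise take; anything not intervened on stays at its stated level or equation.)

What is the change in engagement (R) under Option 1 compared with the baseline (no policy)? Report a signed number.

Baseline:
  N = 68
  F = 11
  R = 23 − 68 − 11 = -56
Option 1 (N := 34, F + 47):
  N = 34
  F = 11 + 47 = 58
  R = 23 − 34 − 58 = -69
Change in R: -69 − (-56) = -13

-13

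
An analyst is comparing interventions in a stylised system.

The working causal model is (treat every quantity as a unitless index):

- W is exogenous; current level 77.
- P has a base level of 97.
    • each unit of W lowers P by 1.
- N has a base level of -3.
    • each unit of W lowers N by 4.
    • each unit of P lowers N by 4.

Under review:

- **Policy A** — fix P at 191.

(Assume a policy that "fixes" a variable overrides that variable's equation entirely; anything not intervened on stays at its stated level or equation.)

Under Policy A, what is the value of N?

-1075

Policy A (P := 191):
  W = 77
  P = 191
  N = -3 − 4·77 − 4·191 = -1075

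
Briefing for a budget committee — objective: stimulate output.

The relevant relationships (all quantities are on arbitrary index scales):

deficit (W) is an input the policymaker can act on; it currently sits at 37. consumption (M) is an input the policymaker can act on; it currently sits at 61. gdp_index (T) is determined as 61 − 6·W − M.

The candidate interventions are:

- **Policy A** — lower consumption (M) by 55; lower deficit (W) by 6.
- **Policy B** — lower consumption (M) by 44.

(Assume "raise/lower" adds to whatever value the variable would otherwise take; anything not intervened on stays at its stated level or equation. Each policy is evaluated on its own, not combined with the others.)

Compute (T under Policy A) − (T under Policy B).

47

Policy A (M − 55, W − 6):
  W = 37 − 6 = 31
  M = 61 − 55 = 6
  T = 61 − 6·31 − 6 = -131
Policy B (M − 44):
  W = 37
  M = 61 − 44 = 17
  T = 61 − 6·37 − 17 = -178
T: -131 − (-178) = 47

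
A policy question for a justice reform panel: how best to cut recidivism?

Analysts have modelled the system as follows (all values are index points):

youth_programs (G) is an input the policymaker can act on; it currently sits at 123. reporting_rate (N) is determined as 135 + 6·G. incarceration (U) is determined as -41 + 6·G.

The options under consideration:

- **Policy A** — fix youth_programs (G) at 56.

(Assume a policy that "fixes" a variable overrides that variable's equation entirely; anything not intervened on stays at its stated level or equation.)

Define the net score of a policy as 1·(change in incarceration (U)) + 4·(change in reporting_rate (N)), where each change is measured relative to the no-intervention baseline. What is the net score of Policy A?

Baseline:
  G = 123
  N = 135 + 6·123 = 873
  U = -41 + 6·123 = 697
Policy A (G := 56):
  G = 56
  N = 135 + 6·56 = 471
  U = -41 + 6·56 = 295
ΔU = 295 − 697 = -402; ΔN = 471 − 873 = -402
Score = 1·(-402) + 4·(-402) = -2010

-2010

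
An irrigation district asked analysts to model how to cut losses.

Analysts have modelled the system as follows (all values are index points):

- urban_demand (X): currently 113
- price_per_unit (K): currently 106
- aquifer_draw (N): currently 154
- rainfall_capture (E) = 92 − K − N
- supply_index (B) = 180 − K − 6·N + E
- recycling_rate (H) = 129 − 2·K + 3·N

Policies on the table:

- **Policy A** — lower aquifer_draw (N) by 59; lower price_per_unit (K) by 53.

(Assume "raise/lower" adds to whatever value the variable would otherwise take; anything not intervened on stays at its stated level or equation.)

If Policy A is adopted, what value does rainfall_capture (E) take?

Policy A (N − 59, K − 53):
  K = 106 − 53 = 53
  N = 154 − 59 = 95
  E = 92 − 53 − 95 = -56

-56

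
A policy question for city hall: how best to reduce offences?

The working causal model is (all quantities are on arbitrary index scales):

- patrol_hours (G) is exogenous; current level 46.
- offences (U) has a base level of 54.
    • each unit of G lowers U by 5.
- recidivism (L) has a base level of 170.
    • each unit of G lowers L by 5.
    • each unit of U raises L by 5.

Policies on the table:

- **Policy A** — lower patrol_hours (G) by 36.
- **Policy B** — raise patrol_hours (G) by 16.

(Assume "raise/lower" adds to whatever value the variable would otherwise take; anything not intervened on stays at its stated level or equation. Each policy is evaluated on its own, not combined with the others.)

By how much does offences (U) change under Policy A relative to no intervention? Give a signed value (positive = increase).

180

Baseline:
  G = 46
  U = 54 − 5·46 = -176
Policy A (G − 36):
  G = 46 − 36 = 10
  U = 54 − 5·10 = 4
Change in U: 4 − (-176) = 180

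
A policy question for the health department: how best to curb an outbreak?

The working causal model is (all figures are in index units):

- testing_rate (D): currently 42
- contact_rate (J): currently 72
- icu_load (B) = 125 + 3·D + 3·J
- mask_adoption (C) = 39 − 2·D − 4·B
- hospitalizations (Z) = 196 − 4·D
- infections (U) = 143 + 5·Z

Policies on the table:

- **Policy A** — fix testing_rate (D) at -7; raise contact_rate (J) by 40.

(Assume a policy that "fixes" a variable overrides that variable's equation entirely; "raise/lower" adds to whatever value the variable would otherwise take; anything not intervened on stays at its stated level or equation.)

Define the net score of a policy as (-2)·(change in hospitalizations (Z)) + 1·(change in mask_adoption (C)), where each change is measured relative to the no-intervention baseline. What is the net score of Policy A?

-186

Baseline:
  D = 42
  J = 72
  B = 125 + 3·42 + 3·72 = 467
  C = 39 − 2·42 − 4·467 = -1913
  Z = 196 − 4·42 = 28
Policy A (D := -7, J + 40):
  D = -7
  J = 72 + 40 = 112
  B = 125 + 3·(-7) + 3·112 = 440
  C = 39 − 2·(-7) − 4·440 = -1707
  Z = 196 − 4·(-7) = 224
ΔZ = 224 − 28 = 196; ΔC = -1707 − (-1913) = 206
Score = (-2)·196 + 1·206 = -186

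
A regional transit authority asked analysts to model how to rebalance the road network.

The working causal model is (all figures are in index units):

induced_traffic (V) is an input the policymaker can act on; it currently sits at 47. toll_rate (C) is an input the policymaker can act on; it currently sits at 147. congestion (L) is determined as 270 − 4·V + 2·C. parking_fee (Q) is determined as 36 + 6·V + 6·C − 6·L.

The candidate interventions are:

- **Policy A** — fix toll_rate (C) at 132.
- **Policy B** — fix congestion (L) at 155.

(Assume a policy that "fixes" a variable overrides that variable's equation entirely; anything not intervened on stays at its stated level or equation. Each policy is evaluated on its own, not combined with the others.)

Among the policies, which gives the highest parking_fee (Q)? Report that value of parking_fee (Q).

270

Policy A (C := 132):
  V = 47
  C = 132
  L = 270 − 4·47 + 2·132 = 346
  Q = 36 + 6·47 + 6·132 − 6·346 = -966
Policy B (L := 155):
  V = 47
  C = 147
  L = 155
  Q = 36 + 6·47 + 6·147 − 6·155 = 270
Comparing — Policy A: Q=-966, Policy B: Q=270. Highest is 270 (Policy B).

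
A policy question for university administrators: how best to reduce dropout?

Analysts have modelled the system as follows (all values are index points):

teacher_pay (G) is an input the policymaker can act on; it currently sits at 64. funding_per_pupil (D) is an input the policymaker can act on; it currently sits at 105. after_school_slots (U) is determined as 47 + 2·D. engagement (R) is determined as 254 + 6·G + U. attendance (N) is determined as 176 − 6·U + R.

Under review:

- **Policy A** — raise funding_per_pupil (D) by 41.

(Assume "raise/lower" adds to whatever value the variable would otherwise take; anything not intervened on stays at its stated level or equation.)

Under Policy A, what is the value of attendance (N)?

-881

Policy A (D + 41):
  G = 64
  D = 105 + 41 = 146
  U = 47 + 2·146 = 339
  R = 254 + 6·64 + 339 = 977
  N = 176 − 6·339 + 977 = -881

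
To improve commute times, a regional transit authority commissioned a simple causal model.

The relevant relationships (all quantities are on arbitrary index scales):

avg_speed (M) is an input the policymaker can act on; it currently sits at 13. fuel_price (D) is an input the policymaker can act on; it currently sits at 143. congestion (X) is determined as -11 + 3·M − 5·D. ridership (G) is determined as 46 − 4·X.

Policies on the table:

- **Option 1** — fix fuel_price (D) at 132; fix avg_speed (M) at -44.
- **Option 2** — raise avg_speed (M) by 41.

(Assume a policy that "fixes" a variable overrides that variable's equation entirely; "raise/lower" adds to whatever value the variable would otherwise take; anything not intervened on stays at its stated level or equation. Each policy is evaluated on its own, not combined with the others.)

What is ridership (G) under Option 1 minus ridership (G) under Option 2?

956

Option 1 (D := 132, M := -44):
  M = -44
  D = 132
  X = -11 + 3·(-44) − 5·132 = -803
  G = 46 − 4·(-803) = 3258
Option 2 (M + 41):
  M = 13 + 41 = 54
  D = 143
  X = -11 + 3·54 − 5·143 = -564
  G = 46 − 4·(-564) = 2302
G: 3258 − 2302 = 956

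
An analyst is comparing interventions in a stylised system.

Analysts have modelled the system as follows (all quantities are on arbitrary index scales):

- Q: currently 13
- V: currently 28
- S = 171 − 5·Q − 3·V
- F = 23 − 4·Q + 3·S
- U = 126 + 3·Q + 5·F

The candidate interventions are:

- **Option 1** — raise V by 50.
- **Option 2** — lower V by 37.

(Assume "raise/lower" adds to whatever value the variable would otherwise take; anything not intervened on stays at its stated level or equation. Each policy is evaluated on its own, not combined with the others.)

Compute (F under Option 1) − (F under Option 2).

-783

Option 1 (V + 50):
  Q = 13
  V = 28 + 50 = 78
  S = 171 − 5·13 − 3·78 = -128
  F = 23 − 4·13 + 3·(-128) = -413
Option 2 (V − 37):
  Q = 13
  V = 28 − 37 = -9
  S = 171 − 5·13 − 3·(-9) = 133
  F = 23 − 4·13 + 3·133 = 370
F: -413 − 370 = -783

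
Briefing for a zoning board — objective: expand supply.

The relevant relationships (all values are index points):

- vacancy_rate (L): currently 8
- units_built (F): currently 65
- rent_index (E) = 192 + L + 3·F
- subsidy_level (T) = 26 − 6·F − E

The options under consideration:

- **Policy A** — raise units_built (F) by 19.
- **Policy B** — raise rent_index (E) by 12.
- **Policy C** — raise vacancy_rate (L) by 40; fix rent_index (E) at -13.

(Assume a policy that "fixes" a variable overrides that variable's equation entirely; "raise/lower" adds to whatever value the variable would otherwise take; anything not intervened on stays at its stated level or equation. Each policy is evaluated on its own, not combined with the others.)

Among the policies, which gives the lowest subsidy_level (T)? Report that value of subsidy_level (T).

Policy A (F + 19):
  L = 8
  F = 65 + 19 = 84
  E = 192 + 8 + 3·84 = 452
  T = 26 − 6·84 − 452 = -930
Policy B (E + 12):
  L = 8
  F = 65
  E = 192 + 8 + 3·65 (+12 from intervention) = 407
  T = 26 − 6·65 − 407 = -771
Policy C (L + 40, E := -13):
  L = 8 + 40 = 48
  F = 65
  E = -13
  T = 26 − 6·65 − (-13) = -351
Comparing — Policy A: T=-930, Policy B: T=-771, Policy C: T=-351. Lowest is -930 (Policy A).

-930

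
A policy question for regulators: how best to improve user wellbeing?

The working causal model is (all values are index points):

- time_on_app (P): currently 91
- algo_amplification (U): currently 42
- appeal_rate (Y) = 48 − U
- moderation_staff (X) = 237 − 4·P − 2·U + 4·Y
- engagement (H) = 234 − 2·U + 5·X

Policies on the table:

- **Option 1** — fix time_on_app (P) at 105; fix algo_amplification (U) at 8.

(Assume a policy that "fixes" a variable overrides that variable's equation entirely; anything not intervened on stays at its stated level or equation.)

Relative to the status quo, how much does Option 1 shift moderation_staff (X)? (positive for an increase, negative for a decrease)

148

Baseline:
  P = 91
  U = 42
  Y = 48 − 42 = 6
  X = 237 − 4·91 − 2·42 + 4·6 = -187
Option 1 (P := 105, U := 8):
  P = 105
  U = 8
  Y = 48 − 8 = 40
  X = 237 − 4·105 − 2·8 + 4·40 = -39
Change in X: -39 − (-187) = 148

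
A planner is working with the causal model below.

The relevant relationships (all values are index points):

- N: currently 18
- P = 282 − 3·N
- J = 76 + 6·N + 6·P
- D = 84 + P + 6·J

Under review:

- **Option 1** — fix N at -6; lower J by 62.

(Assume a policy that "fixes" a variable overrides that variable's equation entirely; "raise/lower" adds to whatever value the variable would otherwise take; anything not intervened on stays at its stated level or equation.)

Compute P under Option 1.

Option 1 (N := -6, J − 62):
  N = -6
  P = 282 − 3·(-6) = 300

300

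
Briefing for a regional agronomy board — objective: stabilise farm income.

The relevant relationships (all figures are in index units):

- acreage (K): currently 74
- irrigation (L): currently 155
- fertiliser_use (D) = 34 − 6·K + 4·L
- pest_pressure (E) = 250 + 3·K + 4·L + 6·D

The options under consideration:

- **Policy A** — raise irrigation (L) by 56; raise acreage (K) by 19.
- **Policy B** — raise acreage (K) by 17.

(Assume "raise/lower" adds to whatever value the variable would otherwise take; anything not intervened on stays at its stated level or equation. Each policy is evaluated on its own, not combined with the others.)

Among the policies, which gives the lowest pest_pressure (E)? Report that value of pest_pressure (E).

1791

Policy A (L + 56, K + 19):
  K = 74 + 19 = 93
  L = 155 + 56 = 211
  D = 34 − 6·93 + 4·211 = 320
  E = 250 + 3·93 + 4·211 + 6·320 = 3293
Policy B (K + 17):
  K = 74 + 17 = 91
  L = 155
  D = 34 − 6·91 + 4·155 = 108
  E = 250 + 3·91 + 4·155 + 6·108 = 1791
Comparing — Policy A: E=3293, Policy B: E=1791. Lowest is 1791 (Policy B).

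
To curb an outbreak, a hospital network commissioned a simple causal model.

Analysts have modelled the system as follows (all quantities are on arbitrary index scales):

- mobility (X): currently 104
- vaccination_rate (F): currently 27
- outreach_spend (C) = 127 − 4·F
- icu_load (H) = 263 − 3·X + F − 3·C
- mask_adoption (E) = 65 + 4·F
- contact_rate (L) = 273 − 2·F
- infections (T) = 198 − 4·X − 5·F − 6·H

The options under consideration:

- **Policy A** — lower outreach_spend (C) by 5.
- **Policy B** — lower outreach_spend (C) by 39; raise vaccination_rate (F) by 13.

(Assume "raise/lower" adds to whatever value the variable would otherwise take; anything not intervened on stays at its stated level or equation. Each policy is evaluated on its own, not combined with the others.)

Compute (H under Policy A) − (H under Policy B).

Policy A (C − 5):
  X = 104
  F = 27
  C = 127 − 4·27 (−5 from intervention) = 14
  H = 263 − 3·104 + 27 − 3·14 = -64
Policy B (C − 39, F + 13):
  X = 104
  F = 27 + 13 = 40
  C = 127 − 4·40 (−39 from intervention) = -72
  H = 263 − 3·104 + 40 − 3·(-72) = 207
H: -64 − 207 = -271

-271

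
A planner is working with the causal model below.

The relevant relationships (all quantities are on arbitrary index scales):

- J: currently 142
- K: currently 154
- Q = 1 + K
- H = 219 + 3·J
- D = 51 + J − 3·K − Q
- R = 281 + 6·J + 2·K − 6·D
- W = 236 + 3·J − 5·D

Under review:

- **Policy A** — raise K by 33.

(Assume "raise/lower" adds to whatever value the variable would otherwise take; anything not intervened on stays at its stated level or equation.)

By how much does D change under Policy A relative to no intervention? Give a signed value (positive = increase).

Baseline:
  J = 142
  K = 154
  Q = 1 + 154 = 155
  D = 51 + 142 − 3·154 − 155 = -424
Policy A (K + 33):
  J = 142
  K = 154 + 33 = 187
  Q = 1 + 187 = 188
  D = 51 + 142 − 3·187 − 188 = -556
Change in D: -556 − (-424) = -132

-132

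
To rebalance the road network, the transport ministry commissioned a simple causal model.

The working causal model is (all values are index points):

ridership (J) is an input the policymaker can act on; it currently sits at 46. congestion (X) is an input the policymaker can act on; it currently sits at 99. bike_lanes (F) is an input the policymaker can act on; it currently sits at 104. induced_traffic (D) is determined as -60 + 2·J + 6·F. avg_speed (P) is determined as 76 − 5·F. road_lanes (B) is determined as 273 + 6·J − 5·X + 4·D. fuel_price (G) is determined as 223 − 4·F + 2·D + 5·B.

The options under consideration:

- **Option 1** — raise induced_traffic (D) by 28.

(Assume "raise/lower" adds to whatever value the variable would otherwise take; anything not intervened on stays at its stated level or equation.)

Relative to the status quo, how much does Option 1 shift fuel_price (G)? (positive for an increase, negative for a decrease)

Baseline:
  J = 46
  X = 99
  F = 104
  D = -60 + 2·46 + 6·104 = 656
  B = 273 + 6·46 − 5·99 + 4·656 = 2678
  G = 223 − 4·104 + 2·656 + 5·2678 = 14509
Option 1 (D + 28):
  J = 46
  X = 99
  F = 104
  D = -60 + 2·46 + 6·104 (+28 from intervention) = 684
  B = 273 + 6·46 − 5·99 + 4·684 = 2790
  G = 223 − 4·104 + 2·684 + 5·2790 = 15125
Change in G: 15125 − 14509 = 616

616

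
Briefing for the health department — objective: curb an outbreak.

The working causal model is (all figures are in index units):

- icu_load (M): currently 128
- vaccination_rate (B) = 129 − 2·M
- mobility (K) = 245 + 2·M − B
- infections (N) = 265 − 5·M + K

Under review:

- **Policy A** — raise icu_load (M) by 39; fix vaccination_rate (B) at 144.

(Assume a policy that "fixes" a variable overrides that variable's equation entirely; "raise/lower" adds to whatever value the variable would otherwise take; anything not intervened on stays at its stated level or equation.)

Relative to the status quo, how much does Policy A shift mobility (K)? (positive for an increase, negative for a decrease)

-193

Baseline:
  M = 128
  B = 129 − 2·128 = -127
  K = 245 + 2·128 − (-127) = 628
Policy A (M + 39, B := 144):
  M = 128 + 39 = 167
  B = 144
  K = 245 + 2·167 − 144 = 435
Change in K: 435 − 628 = -193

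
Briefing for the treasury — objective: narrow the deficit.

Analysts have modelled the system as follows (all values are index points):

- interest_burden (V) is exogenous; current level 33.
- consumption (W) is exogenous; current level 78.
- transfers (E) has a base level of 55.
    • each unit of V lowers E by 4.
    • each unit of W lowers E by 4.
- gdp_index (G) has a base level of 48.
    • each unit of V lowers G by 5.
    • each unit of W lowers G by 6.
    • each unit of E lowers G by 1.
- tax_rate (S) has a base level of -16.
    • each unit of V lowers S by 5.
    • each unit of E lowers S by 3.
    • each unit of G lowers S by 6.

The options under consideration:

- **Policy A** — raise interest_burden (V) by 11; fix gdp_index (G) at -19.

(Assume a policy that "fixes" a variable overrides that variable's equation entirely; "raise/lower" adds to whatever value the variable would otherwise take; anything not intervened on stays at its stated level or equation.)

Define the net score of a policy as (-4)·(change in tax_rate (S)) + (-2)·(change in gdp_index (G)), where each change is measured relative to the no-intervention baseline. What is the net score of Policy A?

Baseline:
  V = 33
  W = 78
  E = 55 − 4·33 − 4·78 = -389
  G = 48 − 5·33 − 6·78 − (-389) = -196
  S = -16 − 5·33 − 3·(-389) − 6·(-196) = 2162
Policy A (V + 11, G := -19):
  V = 33 + 11 = 44
  W = 78
  E = 55 − 4·44 − 4·78 = -433
  G = -19
  S = -16 − 5·44 − 3·(-433) − 6·(-19) = 1177
ΔS = 1177 − 2162 = -985; ΔG = -19 − (-196) = 177
Score = (-4)·(-985) + (-2)·177 = 3586

3586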